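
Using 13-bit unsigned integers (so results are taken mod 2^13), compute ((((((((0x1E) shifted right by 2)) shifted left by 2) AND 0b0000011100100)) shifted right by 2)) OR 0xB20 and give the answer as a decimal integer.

0x1E = 0000000011110
→ shifted right by 2 → 0000000000111 = 7
→ shifted left by 2 (mod 2^13) → 0000000011100 = 28
0b0000011100100 = 0000011100100
→ AND → 0000000000100 = 4
→ shifted right by 2 → 0000000000001 = 1
0xB20 = 0101100100000
→ OR → 0101100100001 = 2849

2849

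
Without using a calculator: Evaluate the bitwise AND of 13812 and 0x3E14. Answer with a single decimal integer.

13332

13812 = 11010111110100
0x3E14 = 11111000010100
AND → 11010000010100 = 13332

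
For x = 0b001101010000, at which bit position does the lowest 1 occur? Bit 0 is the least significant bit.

4

0b001101010000 = 1101010000
Trailing zeros: 4, so the lowest set bit is bit 4 (value 16).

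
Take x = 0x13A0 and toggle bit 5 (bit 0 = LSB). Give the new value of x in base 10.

x = 1001110100000
bit 5 is currently 1; toggle it via x ^ (1 << 5) = x ^ 32
→ 1001110000000 = 4992

4992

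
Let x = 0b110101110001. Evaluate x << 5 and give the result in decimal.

x = 00000110101110001
shift left by 5 → 11010111000100000 = 110112
(equivalently, 3441 × 2^5 = 3441 × 32)

110112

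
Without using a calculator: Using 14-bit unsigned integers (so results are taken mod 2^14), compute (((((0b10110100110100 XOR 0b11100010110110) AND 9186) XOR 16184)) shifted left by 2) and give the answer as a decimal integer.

0b10110100110100 = 10110100110100
0b11100010110110 = 11100010110110
→ XOR → 01010110000010 = 5506
9186 = 10001111100010
→ AND → 00000110000010 = 386
16184 = 11111100111000
→ XOR → 11111010111010 = 16058
→ shifted left by 2 (mod 2^14) → 11101011101000 = 15080

15080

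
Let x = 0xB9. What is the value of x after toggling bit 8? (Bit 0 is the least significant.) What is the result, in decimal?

x = 0010111001
bit 8 is currently 0; toggle it via x ^ (1 << 8) = x ^ 256
→ 0110111001 = 441

441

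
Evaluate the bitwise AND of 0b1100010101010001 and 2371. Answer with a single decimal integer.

a = 1100010101010001
2371 = 0000100101000011
AND → 0000000101000001 = 321

321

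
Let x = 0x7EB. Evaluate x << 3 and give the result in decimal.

0x7EB = 00011111101011
shift left by 3 → 11111101011000 = 16216
(equivalently, 2027 × 2^3 = 2027 × 8)

16216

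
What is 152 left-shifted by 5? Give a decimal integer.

4864

152 = 0000010011000
shift left by 5 → 1001100000000 = 4864
(equivalently, 152 × 2^5 = 152 × 32)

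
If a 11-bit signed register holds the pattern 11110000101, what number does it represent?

pattern = 11110000101 (MSB is 1 ⇒ negative)
Invert: 00001111010, add 1 → 00001111011 = 123, so the value is -123.
(Equivalently: 1925 - 2^11 = 1925 - 2048 = -123.)

-123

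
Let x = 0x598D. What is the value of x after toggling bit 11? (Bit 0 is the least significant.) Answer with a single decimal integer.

x = 101100110001101
bit 11 is currently 1; toggle it via x ^ (1 << 11) = x ^ 2048
→ 101000110001101 = 20877

20877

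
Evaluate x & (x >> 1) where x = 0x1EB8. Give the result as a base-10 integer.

3608

x = 1111010111000 = 7864
x>>1 = 0111101011100
AND  = 0111000011000 = 3608
(x & (x >> 1) has a 1 wherever x has two consecutive 1 bits.)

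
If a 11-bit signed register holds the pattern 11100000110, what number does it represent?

pattern = 11100000110 (MSB is 1 ⇒ negative)
Invert: 00011111001, add 1 → 00011111010 = 250, so the value is -250.
(Equivalently: 1798 - 2^11 = 1798 - 2048 = -250.)

-250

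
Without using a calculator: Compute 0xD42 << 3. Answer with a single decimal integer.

0xD42 = 000110101000010
shift left by 3 → 110101000010000 = 27152
(equivalently, 3394 × 2^3 = 3394 × 8)

27152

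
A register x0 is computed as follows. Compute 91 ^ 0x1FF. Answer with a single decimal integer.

91 = 001011011
0x1FF = 111111111
XOR → 110100100 = 420

420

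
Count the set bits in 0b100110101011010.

8

n = 100110101011010
Count the 1s: 1 + 1 + 1 + 1 + 1 + 1 + 1 + 1 = 8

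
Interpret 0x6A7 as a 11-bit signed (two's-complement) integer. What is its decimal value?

-345

pattern = 11010100111 (MSB is 1 ⇒ negative)
Invert: 00101011000, add 1 → 00101011001 = 345, so the value is -345.
(Equivalently: 1703 - 2^11 = 1703 - 2048 = -345.)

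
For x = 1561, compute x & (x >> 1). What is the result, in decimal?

520

x = 11000011001 = 1561
x>>1 = 01100001100
AND  = 01000001000 = 520
(x & (x >> 1) has a 1 wherever x has two consecutive 1 bits.)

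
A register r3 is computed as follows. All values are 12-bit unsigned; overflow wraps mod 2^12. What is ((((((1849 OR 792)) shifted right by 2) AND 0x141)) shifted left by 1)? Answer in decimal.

1849 = 011100111001
792 = 001100011000
→ OR → 011100111001 = 1849
→ shifted right by 2 → 000111001110 = 462
0x141 = 000101000001
→ AND → 000101000000 = 320
→ shifted left by 1 (mod 2^12) → 001010000000 = 640

640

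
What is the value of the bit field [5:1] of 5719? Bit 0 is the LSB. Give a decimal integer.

v = 1011001010111
Shift right by 1: 101100101011
Mask low 5 bits: 01011 = 11

11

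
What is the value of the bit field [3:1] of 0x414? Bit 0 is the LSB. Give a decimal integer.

v = 0010000010100
Shift right by 1: 001000001010
Mask low 3 bits: 010 = 2

2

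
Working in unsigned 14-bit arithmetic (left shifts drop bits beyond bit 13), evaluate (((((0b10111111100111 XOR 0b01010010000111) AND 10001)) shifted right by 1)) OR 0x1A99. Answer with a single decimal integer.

0b10111111100111 = 10111111100111
0b01010010000111 = 01010010000111
→ XOR → 11101101100000 = 15200
10001 = 10011100010001
→ AND → 10001100000000 = 8960
→ shifted right by 1 → 01000110000000 = 4480
0x1A99 = 01101010011001
→ OR → 01101110011001 = 7065

7065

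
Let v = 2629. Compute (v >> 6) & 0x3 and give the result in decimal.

v = 00101001000101
Shift right by 6: 00101001
Mask low 2 bits: 01 = 1

1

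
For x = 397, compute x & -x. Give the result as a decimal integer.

1

x = 110001101 = 397
-x (two's complement) = …001110011
AND   = 000000001 = 1
(x & -x isolates the lowest set bit of x.)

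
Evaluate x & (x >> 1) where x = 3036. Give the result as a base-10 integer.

x = 101111011100 = 3036
x>>1 = 010111101110
AND  = 000111001100 = 460
(x & (x >> 1) has a 1 wherever x has two consecutive 1 bits.)

460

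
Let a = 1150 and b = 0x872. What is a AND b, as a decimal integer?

114

1150 = 010001111110
0x872 = 100001110010
AND → 000001110010 = 114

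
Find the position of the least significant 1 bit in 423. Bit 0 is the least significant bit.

0

423 = 110100111
Trailing zeros: 0, so the lowest set bit is bit 0 (value 1).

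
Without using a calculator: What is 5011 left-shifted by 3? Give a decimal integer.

40088

5011 = 0001001110010011
shift left by 3 → 1001110010011000 = 40088
(equivalently, 5011 × 2^3 = 5011 × 8)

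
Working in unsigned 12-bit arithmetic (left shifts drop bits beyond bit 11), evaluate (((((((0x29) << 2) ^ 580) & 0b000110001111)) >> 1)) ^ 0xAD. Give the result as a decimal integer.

237

0x29 = 000000101001
→ << 2 (mod 2^12) → 000010100100 = 164
580 = 001001000100
→ ^ → 001011100000 = 736
0b000110001111 = 000110001111
→ & → 000010000000 = 128
→ >> 1 → 000001000000 = 64
0xAD = 000010101101
→ ^ → 000011101101 = 237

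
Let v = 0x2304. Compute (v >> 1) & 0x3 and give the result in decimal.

2

v = 10001100000100
Shift right by 1: 1000110000010
Mask low 2 bits: 10 = 2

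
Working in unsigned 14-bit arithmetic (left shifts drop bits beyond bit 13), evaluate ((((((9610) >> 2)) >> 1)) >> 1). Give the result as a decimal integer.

600

9610 = 10010110001010
→ >> 2 → 00100101100010 = 2402
→ >> 1 → 00010010110001 = 1201
→ >> 1 → 00001001011000 = 600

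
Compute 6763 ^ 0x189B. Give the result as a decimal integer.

752

6763 = 1101001101011
0x189B = 1100010011011
XOR → 0001011110000 = 752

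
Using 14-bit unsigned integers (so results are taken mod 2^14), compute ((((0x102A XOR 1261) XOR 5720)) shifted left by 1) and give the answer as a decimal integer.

1342

0x102A = 01000000101010
1261 = 00010011101101
→ XOR → 01010011000111 = 5319
5720 = 01011001011000
→ XOR → 00001010011111 = 671
→ shifted left by 1 (mod 2^14) → 00010100111110 = 1342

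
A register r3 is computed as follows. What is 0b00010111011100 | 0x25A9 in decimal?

9725

a = 00010111011100
0x25A9 = 10010110101001
 OR → 10010111111101 = 9725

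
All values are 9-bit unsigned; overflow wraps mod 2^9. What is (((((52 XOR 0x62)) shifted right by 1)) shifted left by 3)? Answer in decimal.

52 = 000110100
0x62 = 001100010
→ XOR → 001010110 = 86
→ shifted right by 1 → 000101011 = 43
→ shifted left by 3 (mod 2^9) → 101011000 = 344

344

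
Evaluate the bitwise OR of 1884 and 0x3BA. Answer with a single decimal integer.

2046

1884 = 11101011100
0x3BA = 01110111010
 OR → 11111111110 = 2046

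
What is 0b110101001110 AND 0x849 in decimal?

2120

a = 110101001110
0x849 = 100001001001
AND → 100001001000 = 2120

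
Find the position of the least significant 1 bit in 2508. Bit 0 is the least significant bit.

2

2508 = 100111001100
Trailing zeros: 2, so the lowest set bit is bit 2 (value 4).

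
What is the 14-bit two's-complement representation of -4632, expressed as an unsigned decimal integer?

11752

4632 in 14 bits: 01001000011000
Invert: 10110111100111
Add 1:  10110111101000 = 11752
(Check: 2^14 - 4632 = 16384 - 4632 = 11752.)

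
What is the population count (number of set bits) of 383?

383 = 101111111
Count the 1s: 1 + 1 + 1 + 1 + 1 + 1 + 1 + 1 = 8

8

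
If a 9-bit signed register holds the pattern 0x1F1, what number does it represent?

-15

pattern = 111110001 (MSB is 1 ⇒ negative)
Invert: 000001110, add 1 → 000001111 = 15, so the value is -15.
(Equivalently: 497 - 2^9 = 497 - 512 = -15.)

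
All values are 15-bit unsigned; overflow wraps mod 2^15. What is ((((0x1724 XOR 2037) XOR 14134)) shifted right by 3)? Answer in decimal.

0x1724 = 001011100100100
2037 = 000011111110101
→ XOR → 001000011010001 = 4305
14134 = 011011100110110
→ XOR → 010011111100111 = 10215
→ shifted right by 3 → 000010011111100 = 1276

1276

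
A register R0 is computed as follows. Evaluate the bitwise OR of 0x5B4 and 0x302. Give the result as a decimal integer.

1974

0x5B4 = 10110110100
0x302 = 01100000010
 OR → 11110110110 = 1974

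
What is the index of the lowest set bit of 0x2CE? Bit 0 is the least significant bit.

0x2CE = 1011001110
Trailing zeros: 1, so the lowest set bit is bit 1 (value 2).

1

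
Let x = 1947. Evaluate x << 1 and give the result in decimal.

3894

1947 = 011110011011
shift left by 1 → 111100110110 = 3894
(equivalently, 1947 × 2^1 = 1947 × 2)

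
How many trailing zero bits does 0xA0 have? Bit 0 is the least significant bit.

5

0xA0 = 10100000
Trailing zeros: 5, so the lowest set bit is bit 5 (value 32).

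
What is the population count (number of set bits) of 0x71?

0x71 = 1110001
Count the 1s: 1 + 1 + 1 + 1 = 4

4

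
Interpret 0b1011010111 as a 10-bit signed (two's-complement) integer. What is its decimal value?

-297

pattern = 1011010111 (MSB is 1 ⇒ negative)
Invert: 0100101000, add 1 → 0100101001 = 297, so the value is -297.
(Equivalently: 727 - 2^10 = 727 - 1024 = -297.)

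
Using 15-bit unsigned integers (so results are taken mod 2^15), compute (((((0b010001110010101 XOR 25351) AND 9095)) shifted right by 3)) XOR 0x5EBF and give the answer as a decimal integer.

0b010001110010101 = 010001110010101
25351 = 110001100000111
→ XOR → 100000010010010 = 16530
9095 = 010001110000111
→ AND → 000000010000010 = 130
→ shifted right by 3 → 000000000010000 = 16
0x5EBF = 101111010111111
→ XOR → 101111010101111 = 24239

24239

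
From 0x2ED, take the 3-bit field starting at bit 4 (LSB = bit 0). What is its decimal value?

v = 1011101101
Shift right by 4: 101110
Mask low 3 bits: 110 = 6

6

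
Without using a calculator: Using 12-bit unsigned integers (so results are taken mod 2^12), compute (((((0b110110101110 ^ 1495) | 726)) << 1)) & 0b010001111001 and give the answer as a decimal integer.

1144

0b110110101110 = 110110101110
1495 = 010111010111
→ ^ → 100001111001 = 2169
726 = 001011010110
→ | → 101011111111 = 2815
→ << 1 (mod 2^12) → 010111111110 = 1534
0b010001111001 = 010001111001
→ & → 010001111000 = 1144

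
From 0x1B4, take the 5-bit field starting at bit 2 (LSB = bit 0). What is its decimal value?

v = 110110100
Shift right by 2: 1101101
Mask low 5 bits: 01101 = 13

13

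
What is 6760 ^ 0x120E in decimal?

2150

6760 = 1101001101000
0x120E = 1001000001110
XOR → 0100001100110 = 2150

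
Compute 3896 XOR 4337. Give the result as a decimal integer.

8137

3896 = 0111100111000
4337 = 1000011110001
XOR → 1111111001001 = 8137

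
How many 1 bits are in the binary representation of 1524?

1524 = 10111110100
Count the 1s: 1 + 1 + 1 + 1 + 1 + 1 + 1 = 7

7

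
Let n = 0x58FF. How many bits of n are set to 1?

0x58FF = 101100011111111
Count the 1s: 1 + 1 + 1 + 1 + 1 + 1 + 1 + 1 + 1 + 1 + 1 = 11

11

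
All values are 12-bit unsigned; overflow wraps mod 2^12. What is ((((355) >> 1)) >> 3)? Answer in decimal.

355 = 000101100011
→ >> 1 → 000010110001 = 177
→ >> 3 → 000000010110 = 22

22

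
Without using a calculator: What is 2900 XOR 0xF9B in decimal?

1231

2900 = 101101010100
0xF9B = 111110011011
XOR → 010011001111 = 1231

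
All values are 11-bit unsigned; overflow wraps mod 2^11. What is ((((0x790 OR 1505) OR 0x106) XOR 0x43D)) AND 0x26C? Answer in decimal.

584

0x790 = 11110010000
1505 = 10111100001
→ OR → 11111110001 = 2033
0x106 = 00100000110
→ OR → 11111110111 = 2039
0x43D = 10000111101
→ XOR → 01111001010 = 970
0x26C = 01001101100
→ AND → 01001001000 = 584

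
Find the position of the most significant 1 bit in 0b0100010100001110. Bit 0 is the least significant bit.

14

0b0100010100001110 = 100010100001110
The topmost 1 is at position 14 (since 2^14 = 16384 ≤ 17678 < 32768).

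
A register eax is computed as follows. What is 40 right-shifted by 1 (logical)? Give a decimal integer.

20

40 = 101000
shift right by 1 → 010100 = 20
(equivalently, floor(40 / 2))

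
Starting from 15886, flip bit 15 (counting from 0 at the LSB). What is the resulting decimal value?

x = 0011111000001110
bit 15 is currently 0; toggle it via x ^ (1 << 15) = x ^ 32768
→ 1011111000001110 = 48654

48654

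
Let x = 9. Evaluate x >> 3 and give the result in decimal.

9 = 1001
shift right by 3 → 0001 = 1
(equivalently, floor(9 / 8))

1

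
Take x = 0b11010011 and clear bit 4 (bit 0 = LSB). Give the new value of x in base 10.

195

x = 11010011
bit 4 is currently 1; clear it via x & ~(1 << 4) = x & ~16
→ 11000011 = 195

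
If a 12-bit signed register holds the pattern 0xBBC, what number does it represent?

-1092

pattern = 101110111100 (MSB is 1 ⇒ negative)
Invert: 010001000011, add 1 → 010001000100 = 1092, so the value is -1092.
(Equivalently: 3004 - 2^12 = 3004 - 4096 = -1092.)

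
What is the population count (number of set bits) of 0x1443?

5

0x1443 = 1010001000011
Count the 1s: 1 + 1 + 1 + 1 + 1 = 5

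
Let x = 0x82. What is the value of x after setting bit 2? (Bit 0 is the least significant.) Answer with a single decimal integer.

x = 10000010
bit 2 is currently 0; set it via x | (1 << 2) = x | 4
→ 10000110 = 134

134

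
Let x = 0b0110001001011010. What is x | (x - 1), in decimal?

25179

x = 110001001011010 = 25178
x - 1 = 110001001011001
OR    = 110001001011011 = 25179
(x | (x - 1) sets all bits below the lowest set bit.)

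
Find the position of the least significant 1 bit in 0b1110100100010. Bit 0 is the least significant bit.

1

0b1110100100010 = 1110100100010
Trailing zeros: 1, so the lowest set bit is bit 1 (value 2).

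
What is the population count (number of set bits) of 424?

4

424 = 110101000
Count the 1s: 1 + 1 + 1 + 1 = 4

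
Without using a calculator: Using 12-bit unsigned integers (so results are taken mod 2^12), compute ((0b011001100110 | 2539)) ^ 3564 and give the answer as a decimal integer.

0b011001100110 = 011001100110
2539 = 100111101011
→ | → 111111101111 = 4079
3564 = 110111101100
→ ^ → 001000000011 = 515

515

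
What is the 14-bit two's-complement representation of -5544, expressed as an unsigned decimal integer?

10840

5544 in 14 bits: 01010110101000
Invert: 10101001010111
Add 1:  10101001011000 = 10840
(Check: 2^14 - 5544 = 16384 - 5544 = 10840.)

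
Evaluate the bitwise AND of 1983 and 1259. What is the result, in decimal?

1195

1983 = 11110111111
1259 = 10011101011
AND → 10010101011 = 1195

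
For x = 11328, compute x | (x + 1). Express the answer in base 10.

11329

x = 10110001000000 = 11328
x + 1 = 10110001000001
OR    = 10110001000001 = 11329
(x | (x + 1) sets the lowest cleared bit.)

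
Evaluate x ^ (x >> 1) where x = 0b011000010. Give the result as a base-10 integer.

163

x = 11000010 = 194
x>>1 = 01100001
XOR  = 10100011 = 163
(x ^ (x >> 1) gives the standard binary-reflected Gray code of x.)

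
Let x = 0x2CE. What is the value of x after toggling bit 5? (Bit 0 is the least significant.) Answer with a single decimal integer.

x = 1011001110
bit 5 is currently 0; toggle it via x ^ (1 << 5) = x ^ 32
→ 1011101110 = 750

750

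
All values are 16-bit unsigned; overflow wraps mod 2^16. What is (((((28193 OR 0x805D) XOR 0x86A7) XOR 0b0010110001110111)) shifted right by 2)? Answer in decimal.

28193 = 0110111000100001
0x805D = 1000000001011101
→ OR → 1110111001111101 = 61053
0x86A7 = 1000011010100111
→ XOR → 0110100011011010 = 26842
0b0010110001110111 = 0010110001110111
→ XOR → 0100010010101101 = 17581
→ shifted right by 2 → 0001000100101011 = 4395

4395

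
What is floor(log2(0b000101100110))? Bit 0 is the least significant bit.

0b000101100110 = 101100110
The topmost 1 is at position 8 (since 2^8 = 256 ≤ 358 < 512).

8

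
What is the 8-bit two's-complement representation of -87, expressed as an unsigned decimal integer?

87 in 8 bits: 01010111
Invert: 10101000
Add 1:  10101001 = 169
(Check: 2^8 - 87 = 256 - 87 = 169.)

169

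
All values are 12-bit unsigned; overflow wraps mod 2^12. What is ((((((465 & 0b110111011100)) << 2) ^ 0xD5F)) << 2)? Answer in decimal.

465 = 000111010001
0b110111011100 = 110111011100
→ & → 000111010000 = 464
→ << 2 (mod 2^12) → 011101000000 = 1856
0xD5F = 110101011111
→ ^ → 101000011111 = 2591
→ << 2 (mod 2^12) → 100001111100 = 2172

2172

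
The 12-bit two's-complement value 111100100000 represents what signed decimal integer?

pattern = 111100100000 (MSB is 1 ⇒ negative)
Invert: 000011011111, add 1 → 000011100000 = 224, so the value is -224.
(Equivalently: 3872 - 2^12 = 3872 - 4096 = -224.)

-224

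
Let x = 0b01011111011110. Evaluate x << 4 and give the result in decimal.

x = 00001011111011110
shift left by 4 → 10111110111100000 = 97760
(equivalently, 6110 × 2^4 = 6110 × 16)

97760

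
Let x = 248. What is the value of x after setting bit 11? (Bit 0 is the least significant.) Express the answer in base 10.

x = 0000011111000
bit 11 is currently 0; set it via x | (1 << 11) = x | 2048
→ 0100011111000 = 2296

2296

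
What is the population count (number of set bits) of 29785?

29785 = 111010001011001
Count the 1s: 1 + 1 + 1 + 1 + 1 + 1 + 1 + 1 = 8

8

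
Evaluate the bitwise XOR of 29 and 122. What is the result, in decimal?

103

29 = 0011101
122 = 1111010
XOR → 1100111 = 103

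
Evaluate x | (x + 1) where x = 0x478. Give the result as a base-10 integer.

1145

x = 10001111000 = 1144
x + 1 = 10001111001
OR    = 10001111001 = 1145
(x | (x + 1) sets the lowest cleared bit.)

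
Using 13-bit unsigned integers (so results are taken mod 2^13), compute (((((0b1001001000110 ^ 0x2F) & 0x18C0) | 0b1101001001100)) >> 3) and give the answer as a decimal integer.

0b1001001000110 = 1001001000110
0x2F = 0000000101111
→ ^ → 1001001101001 = 4713
0x18C0 = 1100011000000
→ & → 1000001000000 = 4160
0b1101001001100 = 1101001001100
→ | → 1101001001100 = 6732
→ >> 3 → 0001101001001 = 841

841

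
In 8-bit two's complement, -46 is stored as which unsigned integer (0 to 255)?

46 in 8 bits: 00101110
Invert: 11010001
Add 1:  11010010 = 210
(Check: 2^8 - 46 = 256 - 46 = 210.)

210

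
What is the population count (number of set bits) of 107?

107 = 1101011
Count the 1s: 1 + 1 + 1 + 1 + 1 = 5

5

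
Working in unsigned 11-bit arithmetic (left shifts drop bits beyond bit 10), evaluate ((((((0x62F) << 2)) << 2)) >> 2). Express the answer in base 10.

188

0x62F = 11000101111
→ << 2 (mod 2^11) → 00010111100 = 188
→ << 2 (mod 2^11) → 01011110000 = 752
→ >> 2 → 00010111100 = 188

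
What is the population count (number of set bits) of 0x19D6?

0x19D6 = 1100111010110
Count the 1s: 1 + 1 + 1 + 1 + 1 + 1 + 1 + 1 = 8

8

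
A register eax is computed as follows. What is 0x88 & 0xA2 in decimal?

0x88 = 10001000
0xA2 = 10100010
AND → 10000000 = 128

128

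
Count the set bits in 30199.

12

30199 = 111010111110111
Count the 1s: 1 + 1 + 1 + 1 + 1 + 1 + 1 + 1 + 1 + 1 + 1 + 1 = 12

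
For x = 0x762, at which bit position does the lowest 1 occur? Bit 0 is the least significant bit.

0x762 = 11101100010
Trailing zeros: 1, so the lowest set bit is bit 1 (value 2).

1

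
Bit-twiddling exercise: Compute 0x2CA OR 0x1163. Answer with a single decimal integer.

5099

0x2CA = 0001011001010
0x1163 = 1000101100011
 OR → 1001111101011 = 5099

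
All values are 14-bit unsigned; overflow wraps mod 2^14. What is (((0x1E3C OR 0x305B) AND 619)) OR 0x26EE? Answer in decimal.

0x1E3C = 01111000111100
0x305B = 11000001011011
→ OR → 11111001111111 = 15999
619 = 00001001101011
→ AND → 00001001101011 = 619
0x26EE = 10011011101110
→ OR → 10011011101111 = 9967

9967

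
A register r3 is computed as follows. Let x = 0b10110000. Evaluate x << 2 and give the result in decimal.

704

x = 0010110000
shift left by 2 → 1011000000 = 704
(equivalently, 176 × 2^2 = 176 × 4)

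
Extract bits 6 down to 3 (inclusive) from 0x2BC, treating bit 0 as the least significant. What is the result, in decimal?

7

v = 1010111100
Shift right by 3: 1010111
Mask low 4 bits: 0111 = 7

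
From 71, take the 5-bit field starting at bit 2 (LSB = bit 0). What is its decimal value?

v = 0001000111
Shift right by 2: 00010001
Mask low 5 bits: 10001 = 17

17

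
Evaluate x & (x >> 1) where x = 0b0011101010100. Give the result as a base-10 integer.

x = 11101010100 = 1876
x>>1 = 01110101010
AND  = 01100000000 = 768
(x & (x >> 1) has a 1 wherever x has two consecutive 1 bits.)

768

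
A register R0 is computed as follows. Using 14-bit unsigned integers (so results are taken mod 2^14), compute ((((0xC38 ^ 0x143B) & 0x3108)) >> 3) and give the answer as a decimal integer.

0xC38 = 00110000111000
0x143B = 01010000111011
→ ^ → 01100000000011 = 6147
0x3108 = 11000100001000
→ & → 01000000000000 = 4096
→ >> 3 → 00001000000000 = 512

512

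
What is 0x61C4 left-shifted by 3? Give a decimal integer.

200224

0x61C4 = 000110000111000100
shift left by 3 → 110000111000100000 = 200224
(equivalently, 25028 × 2^3 = 25028 × 8)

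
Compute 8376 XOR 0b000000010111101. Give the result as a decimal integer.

8376 = 10000010111000
b = 00000010111101
XOR → 10000000000101 = 8197

8197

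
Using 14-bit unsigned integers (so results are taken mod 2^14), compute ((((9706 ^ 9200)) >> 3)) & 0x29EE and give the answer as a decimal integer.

194

9706 = 10010111101010
9200 = 10001111110000
→ ^ → 00011000011010 = 1562
→ >> 3 → 00000011000011 = 195
0x29EE = 10100111101110
→ & → 00000011000010 = 194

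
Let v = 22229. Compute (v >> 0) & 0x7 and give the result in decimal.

5

v = 101011011010101
Shift right by 0: 101011011010101
Mask low 3 bits: 101 = 5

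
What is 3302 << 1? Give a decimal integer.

6604

3302 = 0110011100110
shift left by 1 → 1100111001100 = 6604
(equivalently, 3302 × 2^1 = 3302 × 2)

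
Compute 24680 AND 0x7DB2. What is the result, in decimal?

24680 = 110000001101000
0x7DB2 = 111110110110010
AND → 110000000100000 = 24608

24608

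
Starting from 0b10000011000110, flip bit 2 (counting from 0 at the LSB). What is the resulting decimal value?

x = 10000011000110
bit 2 is currently 1; toggle it via x ^ (1 << 2) = x ^ 4
→ 10000011000010 = 8386

8386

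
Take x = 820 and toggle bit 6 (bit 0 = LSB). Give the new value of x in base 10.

884

x = 01100110100
bit 6 is currently 0; toggle it via x ^ (1 << 6) = x ^ 64
→ 01101110100 = 884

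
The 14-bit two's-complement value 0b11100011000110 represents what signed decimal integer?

pattern = 11100011000110 (MSB is 1 ⇒ negative)
Invert: 00011100111001, add 1 → 00011100111010 = 1850, so the value is -1850.
(Equivalently: 14534 - 2^14 = 14534 - 16384 = -1850.)

-1850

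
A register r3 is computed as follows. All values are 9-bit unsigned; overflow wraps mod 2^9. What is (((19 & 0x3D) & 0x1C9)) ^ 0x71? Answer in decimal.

19 = 000010011
0x3D = 000111101
→ & → 000010001 = 17
0x1C9 = 111001001
→ & → 000000001 = 1
0x71 = 001110001
→ ^ → 001110000 = 112

112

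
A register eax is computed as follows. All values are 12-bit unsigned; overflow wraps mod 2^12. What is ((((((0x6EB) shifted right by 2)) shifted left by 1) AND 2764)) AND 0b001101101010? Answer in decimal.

576

0x6EB = 011011101011
→ shifted right by 2 → 000110111010 = 442
→ shifted left by 1 (mod 2^12) → 001101110100 = 884
2764 = 101011001100
→ AND → 001001000100 = 580
0b001101101010 = 001101101010
→ AND → 001001000000 = 576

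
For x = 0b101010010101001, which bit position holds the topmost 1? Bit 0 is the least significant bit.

0b101010010101001 = 101010010101001
The topmost 1 is at position 14 (since 2^14 = 16384 ≤ 21673 < 32768).

14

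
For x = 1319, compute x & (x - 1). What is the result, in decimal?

1318

x = 10100100111 = 1319
x - 1 = 10100100110
AND   = 10100100110 = 1318
(x & (x - 1) clears the lowest set bit of x.)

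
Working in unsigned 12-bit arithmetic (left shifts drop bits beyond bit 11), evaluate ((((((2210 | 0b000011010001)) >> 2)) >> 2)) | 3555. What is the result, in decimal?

3567

2210 = 100010100010
0b000011010001 = 000011010001
→ | → 100011110011 = 2291
→ >> 2 → 001000111100 = 572
→ >> 2 → 000010001111 = 143
3555 = 110111100011
→ | → 110111101111 = 3567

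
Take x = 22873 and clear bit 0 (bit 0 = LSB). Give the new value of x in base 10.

22872

x = 0101100101011001
bit 0 is currently 1; clear it via x & ~(1 << 0) = x & ~1
→ 0101100101011000 = 22872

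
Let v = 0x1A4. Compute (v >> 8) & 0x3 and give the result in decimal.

1

v = 00110100100
Shift right by 8: 001
Mask low 2 bits: 01 = 1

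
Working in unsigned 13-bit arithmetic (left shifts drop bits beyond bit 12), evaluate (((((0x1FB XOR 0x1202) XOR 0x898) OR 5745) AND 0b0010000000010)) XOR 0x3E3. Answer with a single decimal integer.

0x1FB = 0000111111011
0x1202 = 1001000000010
→ XOR → 1001111111001 = 5113
0x898 = 0100010011000
→ XOR → 1101101100001 = 7009
5745 = 1011001110001
→ OR → 1111101110001 = 8049
0b0010000000010 = 0010000000010
→ AND → 0010000000000 = 1024
0x3E3 = 0001111100011
→ XOR → 0011111100011 = 2019

2019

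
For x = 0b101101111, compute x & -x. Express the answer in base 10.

1

x = 101101111 = 367
-x (two's complement) = …010010001
AND   = 000000001 = 1
(x & -x isolates the lowest set bit of x.)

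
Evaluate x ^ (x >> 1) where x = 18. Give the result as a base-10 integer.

x = 10010 = 18
x>>1 = 01001
XOR  = 11011 = 27
(x ^ (x >> 1) gives the standard binary-reflected Gray code of x.)

27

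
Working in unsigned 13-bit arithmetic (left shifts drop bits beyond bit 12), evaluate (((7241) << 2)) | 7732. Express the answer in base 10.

7241 = 1110001001001
→ << 2 (mod 2^13) → 1000100100100 = 4388
7732 = 1111000110100
→ | → 1111100110100 = 7988

7988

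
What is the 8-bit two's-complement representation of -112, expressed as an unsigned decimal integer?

144

112 in 8 bits: 01110000
Invert: 10001111
Add 1:  10010000 = 144
(Check: 2^8 - 112 = 256 - 112 = 144.)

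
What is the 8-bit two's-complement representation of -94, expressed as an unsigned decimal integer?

94 in 8 bits: 01011110
Invert: 10100001
Add 1:  10100010 = 162
(Check: 2^8 - 94 = 256 - 94 = 162.)

162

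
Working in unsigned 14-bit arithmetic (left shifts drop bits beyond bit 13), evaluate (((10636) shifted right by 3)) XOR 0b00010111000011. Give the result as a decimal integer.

10636 = 10100110001100
→ shifted right by 3 → 00010100110001 = 1329
0b00010111000011 = 00010111000011
→ XOR → 00000011110010 = 242

242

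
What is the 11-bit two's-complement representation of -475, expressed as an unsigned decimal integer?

475 in 11 bits: 00111011011
Invert: 11000100100
Add 1:  11000100101 = 1573
(Check: 2^11 - 475 = 2048 - 475 = 1573.)

1573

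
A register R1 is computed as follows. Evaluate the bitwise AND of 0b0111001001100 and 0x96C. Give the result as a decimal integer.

2124

a = 111001001100
0x96C = 100101101100
AND → 100001001100 = 2124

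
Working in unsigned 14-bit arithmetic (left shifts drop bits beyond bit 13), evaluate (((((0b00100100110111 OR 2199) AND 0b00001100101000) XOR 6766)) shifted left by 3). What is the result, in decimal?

0b00100100110111 = 00100100110111
2199 = 00100010010111
→ OR → 00100110110111 = 2487
0b00001100101000 = 00001100101000
→ AND → 00000100100000 = 288
6766 = 01101001101110
→ XOR → 01101101001110 = 6990
→ shifted left by 3 (mod 2^14) → 01101001110000 = 6768

6768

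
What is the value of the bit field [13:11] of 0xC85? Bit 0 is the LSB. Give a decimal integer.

v = 000110010000101
Shift right by 11: 0001
Mask low 3 bits: 001 = 1

1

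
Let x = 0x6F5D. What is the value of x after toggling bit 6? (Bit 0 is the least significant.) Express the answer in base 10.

28445

x = 0110111101011101
bit 6 is currently 1; toggle it via x ^ (1 << 6) = x ^ 64
→ 0110111100011101 = 28445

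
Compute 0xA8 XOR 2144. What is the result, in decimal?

0xA8 = 000010101000
2144 = 100001100000
XOR → 100011001000 = 2248

2248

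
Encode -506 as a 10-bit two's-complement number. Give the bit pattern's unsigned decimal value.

506 in 10 bits: 0111111010
Invert: 1000000101
Add 1:  1000000110 = 518
(Check: 2^10 - 506 = 1024 - 506 = 518.)

518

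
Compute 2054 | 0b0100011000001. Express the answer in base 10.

2247

2054 = 100000000110
b = 100011000001
 OR → 100011000111 = 2247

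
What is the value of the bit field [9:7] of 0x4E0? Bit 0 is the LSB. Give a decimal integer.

1

v = 00010011100000
Shift right by 7: 0001001
Mask low 3 bits: 001 = 1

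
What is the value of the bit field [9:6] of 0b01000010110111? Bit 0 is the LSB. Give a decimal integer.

2

v = 01000010110111
Shift right by 6: 01000010
Mask low 4 bits: 0010 = 2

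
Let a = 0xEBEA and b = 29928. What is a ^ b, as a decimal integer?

40706

0xEBEA = 1110101111101010
29928 = 0111010011101000
XOR → 1001111100000010 = 40706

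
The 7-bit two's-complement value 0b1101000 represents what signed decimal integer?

-24

pattern = 1101000 (MSB is 1 ⇒ negative)
Invert: 0010111, add 1 → 0011000 = 24, so the value is -24.
(Equivalently: 104 - 2^7 = 104 - 128 = -24.)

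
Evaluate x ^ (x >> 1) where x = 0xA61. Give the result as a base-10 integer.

x = 101001100001 = 2657
x>>1 = 010100110000
XOR  = 111101010001 = 3921
(x ^ (x >> 1) gives the standard binary-reflected Gray code of x.)

3921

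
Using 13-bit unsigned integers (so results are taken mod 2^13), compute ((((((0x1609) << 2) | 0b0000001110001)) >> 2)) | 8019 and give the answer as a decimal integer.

8031

0x1609 = 1011000001001
→ << 2 (mod 2^13) → 1100000100100 = 6180
0b0000001110001 = 0000001110001
→ | → 1100001110101 = 6261
→ >> 2 → 0011000011101 = 1565
8019 = 1111101010011
→ | → 1111101011111 = 8031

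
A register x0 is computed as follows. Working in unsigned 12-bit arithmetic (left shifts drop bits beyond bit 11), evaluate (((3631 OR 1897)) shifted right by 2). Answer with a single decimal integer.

987

3631 = 111000101111
1897 = 011101101001
→ OR → 111101101111 = 3951
→ shifted right by 2 → 001111011011 = 987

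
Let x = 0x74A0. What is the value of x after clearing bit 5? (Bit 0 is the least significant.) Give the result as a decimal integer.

29824

x = 111010010100000
bit 5 is currently 1; clear it via x & ~(1 << 5) = x & ~32
→ 111010010000000 = 29824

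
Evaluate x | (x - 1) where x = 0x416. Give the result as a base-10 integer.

x = 10000010110 = 1046
x - 1 = 10000010101
OR    = 10000010111 = 1047
(x | (x - 1) sets all bits below the lowest set bit.)

1047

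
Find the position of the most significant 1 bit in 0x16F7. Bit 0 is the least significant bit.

12

0x16F7 = 1011011110111
The topmost 1 is at position 12 (since 2^12 = 4096 ≤ 5879 < 8192).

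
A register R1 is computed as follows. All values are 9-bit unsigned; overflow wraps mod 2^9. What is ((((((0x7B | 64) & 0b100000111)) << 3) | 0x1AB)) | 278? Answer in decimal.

447

0x7B = 001111011
64 = 001000000
→ | → 001111011 = 123
0b100000111 = 100000111
→ & → 000000011 = 3
→ << 3 (mod 2^9) → 000011000 = 24
0x1AB = 110101011
→ | → 110111011 = 443
278 = 100010110
→ | → 110111111 = 447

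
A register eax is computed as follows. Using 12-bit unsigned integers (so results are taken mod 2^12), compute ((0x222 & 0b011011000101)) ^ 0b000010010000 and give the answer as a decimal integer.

0x222 = 001000100010
0b011011000101 = 011011000101
→ & → 001000000000 = 512
0b000010010000 = 000010010000
→ ^ → 001010010000 = 656

656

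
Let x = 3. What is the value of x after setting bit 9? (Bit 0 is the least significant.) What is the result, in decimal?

515

x = 00000000011
bit 9 is currently 0; set it via x | (1 << 9) = x | 512
→ 01000000011 = 515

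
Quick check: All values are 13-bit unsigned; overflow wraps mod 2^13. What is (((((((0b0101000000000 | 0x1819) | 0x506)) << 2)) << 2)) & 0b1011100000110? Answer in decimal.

4352

0b0101000000000 = 0101000000000
0x1819 = 1100000011001
→ | → 1101000011001 = 6681
0x506 = 0010100000110
→ | → 1111100011111 = 7967
→ << 2 (mod 2^13) → 1110001111100 = 7292
→ << 2 (mod 2^13) → 1000111110000 = 4592
0b1011100000110 = 1011100000110
→ & → 1000100000000 = 4352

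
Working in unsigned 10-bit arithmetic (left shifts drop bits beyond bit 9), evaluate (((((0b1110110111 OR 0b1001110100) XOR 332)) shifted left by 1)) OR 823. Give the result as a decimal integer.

0b1110110111 = 1110110111
0b1001110100 = 1001110100
→ OR → 1111110111 = 1015
332 = 0101001100
→ XOR → 1010111011 = 699
→ shifted left by 1 (mod 2^10) → 0101110110 = 374
823 = 1100110111
→ OR → 1101110111 = 887

887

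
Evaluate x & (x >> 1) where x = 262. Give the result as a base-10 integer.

x = 100000110 = 262
x>>1 = 010000011
AND  = 000000010 = 2
(x & (x >> 1) has a 1 wherever x has two consecutive 1 bits.)

2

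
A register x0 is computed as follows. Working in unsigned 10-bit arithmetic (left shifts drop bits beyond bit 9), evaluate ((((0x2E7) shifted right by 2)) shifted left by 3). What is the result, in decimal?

0x2E7 = 1011100111
→ shifted right by 2 → 0010111001 = 185
→ shifted left by 3 (mod 2^10) → 0111001000 = 456

456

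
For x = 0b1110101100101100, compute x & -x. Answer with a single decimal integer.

x = 1110101100101100 = 60204
-x (two's complement) = …0001010011010100
AND   = 0000000000000100 = 4
(x & -x isolates the lowest set bit of x.)

4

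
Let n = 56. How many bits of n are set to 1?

56 = 111000
Count the 1s: 1 + 1 + 1 = 3

3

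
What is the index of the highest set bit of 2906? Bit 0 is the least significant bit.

11

2906 = 101101011010
The topmost 1 is at position 11 (since 2^11 = 2048 ≤ 2906 < 4096).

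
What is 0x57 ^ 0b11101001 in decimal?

0x57 = 01010111
b = 11101001
XOR → 10111110 = 190

190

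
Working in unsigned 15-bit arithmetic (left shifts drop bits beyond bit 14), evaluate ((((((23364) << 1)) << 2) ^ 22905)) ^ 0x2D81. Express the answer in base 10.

23364 = 101101101000100
→ << 1 (mod 2^15) → 011011010001000 = 13960
→ << 2 (mod 2^15) → 101101000100000 = 23072
22905 = 101100101111001
→ ^ → 000001101011001 = 857
0x2D81 = 010110110000001
→ ^ → 010111011011000 = 11992

11992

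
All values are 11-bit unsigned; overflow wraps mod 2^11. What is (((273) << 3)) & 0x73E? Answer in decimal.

8

273 = 00100010001
→ << 3 (mod 2^11) → 00010001000 = 136
0x73E = 11100111110
→ & → 00000001000 = 8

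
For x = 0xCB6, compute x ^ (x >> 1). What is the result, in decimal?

2797

x = 110010110110 = 3254
x>>1 = 011001011011
XOR  = 101011101101 = 2797
(x ^ (x >> 1) gives the standard binary-reflected Gray code of x.)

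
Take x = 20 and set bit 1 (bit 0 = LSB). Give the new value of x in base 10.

22

x = 00010100
bit 1 is currently 0; set it via x | (1 << 1) = x | 2
→ 00010110 = 22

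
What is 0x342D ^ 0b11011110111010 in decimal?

919

0x342D = 11010000101101
b = 11011110111010
XOR → 00001110010111 = 919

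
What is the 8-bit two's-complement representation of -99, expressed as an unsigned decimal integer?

99 in 8 bits: 01100011
Invert: 10011100
Add 1:  10011101 = 157
(Check: 2^8 - 99 = 256 - 99 = 157.)

157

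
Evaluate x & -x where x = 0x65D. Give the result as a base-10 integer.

x = 11001011101 = 1629
-x (two's complement) = …00110100011
AND   = 00000000001 = 1
(x & -x isolates the lowest set bit of x.)

1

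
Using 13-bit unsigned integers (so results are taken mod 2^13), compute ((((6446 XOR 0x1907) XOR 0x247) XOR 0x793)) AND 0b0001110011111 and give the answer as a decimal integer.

6446 = 1100100101110
0x1907 = 1100100000111
→ XOR → 0000000101001 = 41
0x247 = 0001001000111
→ XOR → 0001001101110 = 622
0x793 = 0011110010011
→ XOR → 0010111111101 = 1533
0b0001110011111 = 0001110011111
→ AND → 0000110011101 = 413

413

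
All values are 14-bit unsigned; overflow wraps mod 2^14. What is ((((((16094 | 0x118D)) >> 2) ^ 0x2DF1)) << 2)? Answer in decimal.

2072

16094 = 11111011011110
0x118D = 01000110001101
→ | → 11111111011111 = 16351
→ >> 2 → 00111111110111 = 4087
0x2DF1 = 10110111110001
→ ^ → 10001000000110 = 8710
→ << 2 (mod 2^14) → 00100000011000 = 2072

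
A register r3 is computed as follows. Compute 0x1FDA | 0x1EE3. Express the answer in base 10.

8187

0x1FDA = 1111111011010
0x1EE3 = 1111011100011
 OR → 1111111111011 = 8187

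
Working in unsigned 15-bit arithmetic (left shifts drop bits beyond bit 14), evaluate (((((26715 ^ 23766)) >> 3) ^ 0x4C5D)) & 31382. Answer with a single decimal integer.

19076

26715 = 110100001011011
23766 = 101110011010110
→ ^ → 011010010001101 = 13453
→ >> 3 → 000011010010001 = 1681
0x4C5D = 100110001011101
→ ^ → 100101011001100 = 19148
31382 = 111101010010110
→ & → 100101010000100 = 19076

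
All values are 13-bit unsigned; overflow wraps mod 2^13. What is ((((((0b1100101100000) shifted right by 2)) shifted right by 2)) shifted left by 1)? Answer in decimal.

0b1100101100000 = 1100101100000
→ shifted right by 2 → 0011001011000 = 1624
→ shifted right by 2 → 0000110010110 = 406
→ shifted left by 1 (mod 2^13) → 0001100101100 = 812

812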